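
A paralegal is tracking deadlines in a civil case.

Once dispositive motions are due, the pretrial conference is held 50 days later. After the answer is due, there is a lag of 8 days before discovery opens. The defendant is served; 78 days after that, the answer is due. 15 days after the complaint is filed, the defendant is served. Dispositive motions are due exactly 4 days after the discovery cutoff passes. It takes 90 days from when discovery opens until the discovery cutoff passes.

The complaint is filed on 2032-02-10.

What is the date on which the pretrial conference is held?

The complaint is filed: Feb 10, 2032.
The defendant is served: Feb 10, 2032 + 15 days = Feb 25, 2032.
The answer is due: Feb 25, 2032 + 78 days = May 13, 2032.
Discovery opens: May 13, 2032 + 8 days = May 21, 2032.
The discovery cutoff passes: May 21, 2032 + 90 days = Aug 19, 2032.
Dispositive motions are due: Aug 19, 2032 + 4 days = Aug 23, 2032.
The pretrial conference is held: Aug 23, 2032 + 50 days = Oct 12, 2032.

2032-10-12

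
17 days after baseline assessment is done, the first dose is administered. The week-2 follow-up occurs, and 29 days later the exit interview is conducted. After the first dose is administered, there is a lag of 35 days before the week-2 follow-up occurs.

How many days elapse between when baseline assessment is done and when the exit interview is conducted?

Causal path: baseline assessment is done → the first dose is administered → the week-2 follow-up occurs → the exit interview is conducted.
Total delay along the path: 17 + 35 + 29 = 81 days.

81 days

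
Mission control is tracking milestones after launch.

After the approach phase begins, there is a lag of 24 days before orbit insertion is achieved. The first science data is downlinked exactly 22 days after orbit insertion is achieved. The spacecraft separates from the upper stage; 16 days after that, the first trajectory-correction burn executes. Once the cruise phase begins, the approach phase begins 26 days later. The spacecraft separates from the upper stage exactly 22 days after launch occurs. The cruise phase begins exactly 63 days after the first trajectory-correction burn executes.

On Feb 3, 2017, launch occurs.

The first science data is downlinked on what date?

Launch occurs: Feb 3, 2017.
The spacecraft separates from the upper stage: Feb 3, 2017 + 22 days = Feb 25, 2017.
The first trajectory-correction burn executes: Feb 25, 2017 + 16 days = Mar 13, 2017.
The cruise phase begins: Mar 13, 2017 + 63 days = May 15, 2017.
The approach phase begins: May 15, 2017 + 26 days = Jun 10, 2017.
Orbit insertion is achieved: Jun 10, 2017 + 24 days = Jul 4, 2017.
The first science data is downlinked: Jul 4, 2017 + 22 days = Jul 26, 2017.

Jul 26, 2017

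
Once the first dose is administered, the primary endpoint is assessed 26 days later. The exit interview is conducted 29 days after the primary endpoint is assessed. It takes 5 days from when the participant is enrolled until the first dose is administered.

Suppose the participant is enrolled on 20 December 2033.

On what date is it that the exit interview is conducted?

The participant is enrolled: Dec 20, 2033.
The first dose is administered: Dec 20, 2033 + 5 days = Dec 25, 2033.
The primary endpoint is assessed: Dec 25, 2033 + 26 days = Jan 20, 2034.
The exit interview is conducted: Jan 20, 2034 + 29 days = Feb 18, 2034.

18 February 2034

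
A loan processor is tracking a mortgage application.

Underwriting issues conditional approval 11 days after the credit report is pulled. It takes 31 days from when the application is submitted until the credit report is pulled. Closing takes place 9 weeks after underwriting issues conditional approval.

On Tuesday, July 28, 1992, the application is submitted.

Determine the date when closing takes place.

The application is submitted: Jul 28, 1992.
The credit report is pulled: Jul 28, 1992 + 31 days = Aug 28, 1992.
Underwriting issues conditional approval: Aug 28, 1992 + 11 days = Sep 8, 1992.
Closing takes place: Sep 8, 1992 + 9 weeks = Nov 10, 1992.

Tuesday, November 10, 1992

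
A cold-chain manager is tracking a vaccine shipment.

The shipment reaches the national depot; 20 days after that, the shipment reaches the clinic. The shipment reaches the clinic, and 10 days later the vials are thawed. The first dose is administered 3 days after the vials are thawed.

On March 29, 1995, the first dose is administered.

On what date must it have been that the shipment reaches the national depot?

The first dose is administered: Mar 29, 1995.
The vials are thawed: Mar 29, 1995 − 3 days = Mar 26, 1995.
The shipment reaches the clinic: Mar 26, 1995 − 10 days = Mar 16, 1995.
The shipment reaches the national depot: Mar 16, 1995 − 20 days = Feb 24, 1995.

February 24, 1995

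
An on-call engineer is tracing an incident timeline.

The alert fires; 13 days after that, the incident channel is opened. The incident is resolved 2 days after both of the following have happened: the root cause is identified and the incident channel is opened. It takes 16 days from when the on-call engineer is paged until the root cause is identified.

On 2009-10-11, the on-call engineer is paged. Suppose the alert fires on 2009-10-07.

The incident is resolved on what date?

2009-10-29

The on-call engineer is paged: Oct 11, 2009.
The root cause is identified: Oct 11, 2009 + 16 days = Oct 27, 2009.
The alert fires: Oct 7, 2009.
The incident channel is opened: Oct 7, 2009 + 13 days = Oct 20, 2009.
Both prerequisites met — the root cause is identified (Oct 27, 2009), the incident channel is opened (Oct 20, 2009); the later is Oct 27, 2009.
The incident is resolved: Oct 27, 2009 + 2 days = Oct 29, 2009.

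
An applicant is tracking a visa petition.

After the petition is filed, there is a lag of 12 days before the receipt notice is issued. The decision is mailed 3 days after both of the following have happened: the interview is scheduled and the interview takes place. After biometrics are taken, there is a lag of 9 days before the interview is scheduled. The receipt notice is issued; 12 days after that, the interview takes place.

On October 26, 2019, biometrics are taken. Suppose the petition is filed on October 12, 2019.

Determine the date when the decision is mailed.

Biometrics are taken: Oct 26, 2019.
The interview is scheduled: Oct 26, 2019 + 9 days = Nov 4, 2019.
The petition is filed: Oct 12, 2019.
The receipt notice is issued: Oct 12, 2019 + 12 days = Oct 24, 2019.
The interview takes place: Oct 24, 2019 + 12 days = Nov 5, 2019.
Both prerequisites met — the interview is scheduled (Nov 4, 2019), the interview takes place (Nov 5, 2019); the later is Nov 5, 2019.
The decision is mailed: Nov 5, 2019 + 3 days = Nov 8, 2019.

November 8, 2019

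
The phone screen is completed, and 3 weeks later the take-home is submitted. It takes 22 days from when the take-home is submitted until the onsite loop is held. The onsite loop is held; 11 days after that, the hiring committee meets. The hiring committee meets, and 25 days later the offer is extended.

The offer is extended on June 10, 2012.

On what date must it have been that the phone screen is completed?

March 23, 2012

The offer is extended: Jun 10, 2012.
The hiring committee meets: Jun 10, 2012 − 25 days = May 16, 2012.
The onsite loop is held: May 16, 2012 − 11 days = May 5, 2012.
The take-home is submitted: May 5, 2012 − 22 days = Apr 13, 2012.
The phone screen is completed: Apr 13, 2012 − 3 weeks = Mar 23, 2012.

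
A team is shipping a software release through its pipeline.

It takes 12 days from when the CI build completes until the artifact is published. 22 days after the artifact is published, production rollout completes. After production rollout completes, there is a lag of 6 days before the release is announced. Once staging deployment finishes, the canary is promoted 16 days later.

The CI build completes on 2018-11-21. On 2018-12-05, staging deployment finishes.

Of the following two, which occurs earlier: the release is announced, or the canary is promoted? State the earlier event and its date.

The canary is promoted — 2018-12-21

The CI build completes: Nov 21, 2018.
The artifact is published: Nov 21, 2018 + 12 days = Dec 3, 2018.
Production rollout completes: Dec 3, 2018 + 22 days = Dec 25, 2018.
The release is announced: Dec 25, 2018 + 6 days = Dec 31, 2018.
Staging deployment finishes: Dec 5, 2018.
The canary is promoted: Dec 5, 2018 + 16 days = Dec 21, 2018.
Comparing: the release is announced on Dec 31, 2018 vs the canary is promoted on Dec 21, 2018. Earlier: the canary is promoted.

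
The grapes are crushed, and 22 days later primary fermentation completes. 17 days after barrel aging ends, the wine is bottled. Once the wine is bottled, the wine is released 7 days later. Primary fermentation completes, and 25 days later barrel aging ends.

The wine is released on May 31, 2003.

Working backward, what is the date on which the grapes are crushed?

Mar 21, 2003

The wine is released: May 31, 2003.
The wine is bottled: May 31, 2003 − 7 days = May 24, 2003.
Barrel aging ends: May 24, 2003 − 17 days = May 7, 2003.
Primary fermentation completes: May 7, 2003 − 25 days = Apr 12, 2003.
The grapes are crushed: Apr 12, 2003 − 22 days = Mar 21, 2003.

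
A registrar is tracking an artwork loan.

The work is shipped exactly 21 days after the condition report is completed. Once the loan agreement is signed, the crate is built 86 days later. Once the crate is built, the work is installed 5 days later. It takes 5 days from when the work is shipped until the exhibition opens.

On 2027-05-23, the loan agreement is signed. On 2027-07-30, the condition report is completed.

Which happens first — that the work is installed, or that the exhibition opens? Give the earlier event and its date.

The loan agreement is signed: May 23, 2027.
The crate is built: May 23, 2027 + 86 days = Aug 17, 2027.
The work is installed: Aug 17, 2027 + 5 days = Aug 22, 2027.
The condition report is completed: Jul 30, 2027.
The work is shipped: Jul 30, 2027 + 21 days = Aug 20, 2027.
The exhibition opens: Aug 20, 2027 + 5 days = Aug 25, 2027.
Comparing: the work is installed on Aug 22, 2027 vs the exhibition opens on Aug 25, 2027. Earlier: the work is installed.

The work is installed — 2027-08-22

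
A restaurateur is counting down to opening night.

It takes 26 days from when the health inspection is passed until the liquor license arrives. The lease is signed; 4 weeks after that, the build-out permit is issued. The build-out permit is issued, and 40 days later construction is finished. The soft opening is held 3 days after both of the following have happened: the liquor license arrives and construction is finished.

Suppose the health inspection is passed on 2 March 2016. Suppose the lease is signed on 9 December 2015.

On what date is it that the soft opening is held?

31 March 2016

The health inspection is passed: Mar 2, 2016.
The liquor license arrives: Mar 2, 2016 + 26 days = Mar 28, 2016.
The lease is signed: Dec 9, 2015.
The build-out permit is issued: Dec 9, 2015 + 4 weeks = Jan 6, 2016.
Construction is finished: Jan 6, 2016 + 40 days = Feb 15, 2016.
Both prerequisites met — the liquor license arrives (Mar 28, 2016), construction is finished (Feb 15, 2016); the later is Mar 28, 2016.
The soft opening is held: Mar 28, 2016 + 3 days = Mar 31, 2016.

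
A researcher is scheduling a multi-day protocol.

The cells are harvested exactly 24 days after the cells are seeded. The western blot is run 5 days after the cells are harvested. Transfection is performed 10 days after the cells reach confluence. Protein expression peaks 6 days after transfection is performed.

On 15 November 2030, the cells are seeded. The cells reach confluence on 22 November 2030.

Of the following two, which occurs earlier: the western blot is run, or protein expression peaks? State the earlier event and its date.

Protein expression peaks — 8 December 2030

The cells are seeded: Nov 15, 2030.
The cells are harvested: Nov 15, 2030 + 24 days = Dec 9, 2030.
The western blot is run: Dec 9, 2030 + 5 days = Dec 14, 2030.
The cells reach confluence: Nov 22, 2030.
Transfection is performed: Nov 22, 2030 + 10 days = Dec 2, 2030.
Protein expression peaks: Dec 2, 2030 + 6 days = Dec 8, 2030.
Comparing: the western blot is run on Dec 14, 2030 vs protein expression peaks on Dec 8, 2030. Earlier: protein expression peaks.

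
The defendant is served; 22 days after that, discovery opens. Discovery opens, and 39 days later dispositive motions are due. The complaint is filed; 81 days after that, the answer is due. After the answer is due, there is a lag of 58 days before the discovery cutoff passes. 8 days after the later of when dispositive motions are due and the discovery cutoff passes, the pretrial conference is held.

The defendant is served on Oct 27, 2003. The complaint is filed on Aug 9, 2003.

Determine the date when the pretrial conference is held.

Jan 4, 2004

The defendant is served: Oct 27, 2003.
Discovery opens: Oct 27, 2003 + 22 days = Nov 18, 2003.
Dispositive motions are due: Nov 18, 2003 + 39 days = Dec 27, 2003.
The complaint is filed: Aug 9, 2003.
The answer is due: Aug 9, 2003 + 81 days = Oct 29, 2003.
The discovery cutoff passes: Oct 29, 2003 + 58 days = Dec 26, 2003.
Both prerequisites met — dispositive motions are due (Dec 27, 2003), the discovery cutoff passes (Dec 26, 2003); the later is Dec 27, 2003.
The pretrial conference is held: Dec 27, 2003 + 8 days = Jan 4, 2004.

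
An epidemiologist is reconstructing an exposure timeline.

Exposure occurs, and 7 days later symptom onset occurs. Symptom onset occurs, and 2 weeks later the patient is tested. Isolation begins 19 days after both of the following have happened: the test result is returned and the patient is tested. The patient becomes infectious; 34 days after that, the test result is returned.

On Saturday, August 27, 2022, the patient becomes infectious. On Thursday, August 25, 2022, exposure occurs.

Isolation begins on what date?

Wednesday, October 19, 2022

The patient becomes infectious: Aug 27, 2022.
The test result is returned: Aug 27, 2022 + 34 days = Sep 30, 2022.
Exposure occurs: Aug 25, 2022.
Symptom onset occurs: Aug 25, 2022 + 7 days = Sep 1, 2022.
The patient is tested: Sep 1, 2022 + 2 weeks = Sep 15, 2022.
Both prerequisites met — the test result is returned (Sep 30, 2022), the patient is tested (Sep 15, 2022); the later is Sep 30, 2022.
Isolation begins: Sep 30, 2022 + 19 days = Oct 19, 2022.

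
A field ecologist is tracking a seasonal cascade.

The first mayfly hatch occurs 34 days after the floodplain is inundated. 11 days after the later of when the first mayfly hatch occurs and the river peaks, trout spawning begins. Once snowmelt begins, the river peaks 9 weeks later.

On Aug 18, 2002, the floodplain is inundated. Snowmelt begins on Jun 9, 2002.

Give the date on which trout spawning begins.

The floodplain is inundated: Aug 18, 2002.
The first mayfly hatch occurs: Aug 18, 2002 + 34 days = Sep 21, 2002.
Snowmelt begins: Jun 9, 2002.
The river peaks: Jun 9, 2002 + 9 weeks = Aug 11, 2002.
Both prerequisites met — the first mayfly hatch occurs (Sep 21, 2002), the river peaks (Aug 11, 2002); the later is Sep 21, 2002.
Trout spawning begins: Sep 21, 2002 + 11 days = Oct 2, 2002.

Oct 2, 2002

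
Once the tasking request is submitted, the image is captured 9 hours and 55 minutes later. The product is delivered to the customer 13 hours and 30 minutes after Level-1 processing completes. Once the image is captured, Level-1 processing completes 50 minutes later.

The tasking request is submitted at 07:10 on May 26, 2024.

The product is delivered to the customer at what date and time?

07:25 on May 27, 2024

The tasking request is submitted: 07:10 May 26, 2024.
The image is captured: 07:10 May 26, 2024 + 9h55m = 17:05 May 26, 2024.
Level-1 processing completes: 17:05 May 26, 2024 + 50m = 17:55 May 26, 2024.
The product is delivered to the customer: 17:55 May 26, 2024 + 13h30m = 07:25 May 27, 2024.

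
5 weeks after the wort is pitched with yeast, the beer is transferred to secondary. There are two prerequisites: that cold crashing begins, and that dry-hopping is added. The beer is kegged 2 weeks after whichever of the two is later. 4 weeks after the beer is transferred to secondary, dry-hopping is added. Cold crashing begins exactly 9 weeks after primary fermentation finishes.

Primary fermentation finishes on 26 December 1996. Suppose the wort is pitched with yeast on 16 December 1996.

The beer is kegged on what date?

13 March 1997

Primary fermentation finishes: Dec 26, 1996.
Cold crashing begins: Dec 26, 1996 + 9 weeks = Feb 27, 1997.
The wort is pitched with yeast: Dec 16, 1996.
The beer is transferred to secondary: Dec 16, 1996 + 5 weeks = Jan 20, 1997.
Dry-hopping is added: Jan 20, 1997 + 4 weeks = Feb 17, 1997.
Both prerequisites met — cold crashing begins (Feb 27, 1997), dry-hopping is added (Feb 17, 1997); the later is Feb 27, 1997.
The beer is kegged: Feb 27, 1997 + 2 weeks = Mar 13, 1997.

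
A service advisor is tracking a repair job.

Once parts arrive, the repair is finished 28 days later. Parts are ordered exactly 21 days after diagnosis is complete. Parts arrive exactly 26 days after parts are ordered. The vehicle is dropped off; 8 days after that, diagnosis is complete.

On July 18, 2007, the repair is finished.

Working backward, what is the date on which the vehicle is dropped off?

The repair is finished: Jul 18, 2007.
Parts arrive: Jul 18, 2007 − 28 days = Jun 20, 2007.
Parts are ordered: Jun 20, 2007 − 26 days = May 25, 2007.
Diagnosis is complete: May 25, 2007 − 21 days = May 4, 2007.
The vehicle is dropped off: May 4, 2007 − 8 days = Apr 26, 2007.

April 26, 2007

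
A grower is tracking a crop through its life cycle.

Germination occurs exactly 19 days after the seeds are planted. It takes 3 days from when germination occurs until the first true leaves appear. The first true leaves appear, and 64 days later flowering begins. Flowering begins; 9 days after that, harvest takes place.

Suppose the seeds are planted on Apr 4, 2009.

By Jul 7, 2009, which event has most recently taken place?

Flowering begins

The seeds are planted: Apr 4, 2009.
Germination occurs: Apr 4, 2009 + 19 days = Apr 23, 2009.
The first true leaves appear: Apr 23, 2009 + 3 days = Apr 26, 2009.
Flowering begins: Apr 26, 2009 + 64 days = Jun 29, 2009.
Harvest takes place: Jun 29, 2009 + 9 days = Jul 8, 2009.
Jul 7, 2009 falls between when flowering begins (Jun 29, 2009) and when harvest takes place (Jul 8, 2009).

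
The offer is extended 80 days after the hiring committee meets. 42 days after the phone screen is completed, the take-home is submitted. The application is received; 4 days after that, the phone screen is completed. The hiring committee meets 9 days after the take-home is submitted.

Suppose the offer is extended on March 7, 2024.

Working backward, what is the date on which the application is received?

The offer is extended: Mar 7, 2024.
The hiring committee meets: Mar 7, 2024 − 80 days = Dec 18, 2023.
The take-home is submitted: Dec 18, 2023 − 9 days = Dec 9, 2023.
The phone screen is completed: Dec 9, 2023 − 42 days = Oct 28, 2023.
The application is received: Oct 28, 2023 − 4 days = Oct 24, 2023.

October 24, 2023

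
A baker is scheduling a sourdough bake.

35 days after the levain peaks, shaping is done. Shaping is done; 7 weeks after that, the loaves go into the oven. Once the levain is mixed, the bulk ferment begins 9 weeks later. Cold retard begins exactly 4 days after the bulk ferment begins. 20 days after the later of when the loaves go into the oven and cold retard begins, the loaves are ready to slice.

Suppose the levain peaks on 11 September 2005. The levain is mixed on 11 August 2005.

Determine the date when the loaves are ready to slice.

The levain peaks: Sep 11, 2005.
Shaping is done: Sep 11, 2005 + 35 days = Oct 16, 2005.
The loaves go into the oven: Oct 16, 2005 + 7 weeks = Dec 4, 2005.
The levain is mixed: Aug 11, 2005.
The bulk ferment begins: Aug 11, 2005 + 9 weeks = Oct 13, 2005.
Cold retard begins: Oct 13, 2005 + 4 days = Oct 17, 2005.
Both prerequisites met — the loaves go into the oven (Dec 4, 2005), cold retard begins (Oct 17, 2005); the later is Dec 4, 2005.
The loaves are ready to slice: Dec 4, 2005 + 20 days = Dec 24, 2005.

24 December 2005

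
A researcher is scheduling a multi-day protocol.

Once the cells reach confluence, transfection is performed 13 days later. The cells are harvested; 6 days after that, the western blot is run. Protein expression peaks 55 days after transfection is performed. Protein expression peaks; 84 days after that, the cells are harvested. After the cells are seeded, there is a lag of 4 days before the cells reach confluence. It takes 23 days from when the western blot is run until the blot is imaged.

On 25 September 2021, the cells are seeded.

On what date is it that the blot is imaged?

The cells are seeded: Sep 25, 2021.
The cells reach confluence: Sep 25, 2021 + 4 days = Sep 29, 2021.
Transfection is performed: Sep 29, 2021 + 13 days = Oct 12, 2021.
Protein expression peaks: Oct 12, 2021 + 55 days = Dec 6, 2021.
The cells are harvested: Dec 6, 2021 + 84 days = Feb 28, 2022.
The western blot is run: Feb 28, 2022 + 6 days = Mar 6, 2022.
The blot is imaged: Mar 6, 2022 + 23 days = Mar 29, 2022.

29 March 2022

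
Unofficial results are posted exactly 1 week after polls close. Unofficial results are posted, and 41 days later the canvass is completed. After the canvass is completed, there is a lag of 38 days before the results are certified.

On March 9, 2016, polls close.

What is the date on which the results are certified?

Polls close: Mar 9, 2016.
Unofficial results are posted: Mar 9, 2016 + 1 week = Mar 16, 2016.
The canvass is completed: Mar 16, 2016 + 41 days = Apr 26, 2016.
The results are certified: Apr 26, 2016 + 38 days = Jun 3, 2016.

June 3, 2016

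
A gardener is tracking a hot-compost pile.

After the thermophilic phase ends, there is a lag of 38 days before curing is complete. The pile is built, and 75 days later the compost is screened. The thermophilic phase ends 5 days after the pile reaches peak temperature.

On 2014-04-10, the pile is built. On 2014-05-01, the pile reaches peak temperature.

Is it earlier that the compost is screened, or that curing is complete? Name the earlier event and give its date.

The pile is built: Apr 10, 2014.
The compost is screened: Apr 10, 2014 + 75 days = Jun 24, 2014.
The pile reaches peak temperature: May 1, 2014.
The thermophilic phase ends: May 1, 2014 + 5 days = May 6, 2014.
Curing is complete: May 6, 2014 + 38 days = Jun 13, 2014.
Comparing: the compost is screened on Jun 24, 2014 vs curing is complete on Jun 13, 2014. Earlier: curing is complete.

Curing is complete — 2014-06-13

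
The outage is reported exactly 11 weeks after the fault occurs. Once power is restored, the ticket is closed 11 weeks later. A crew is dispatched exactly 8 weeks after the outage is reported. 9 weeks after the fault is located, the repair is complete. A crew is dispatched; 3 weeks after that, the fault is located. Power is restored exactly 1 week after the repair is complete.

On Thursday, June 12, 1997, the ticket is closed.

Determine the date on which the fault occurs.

Thursday, August 15, 1996

The ticket is closed: Jun 12, 1997.
Power is restored: Jun 12, 1997 − 11 weeks = Mar 27, 1997.
The repair is complete: Mar 27, 1997 − 1 week = Mar 20, 1997.
The fault is located: Mar 20, 1997 − 9 weeks = Jan 16, 1997.
A crew is dispatched: Jan 16, 1997 − 3 weeks = Dec 26, 1996.
The outage is reported: Dec 26, 1996 − 8 weeks = Oct 31, 1996.
The fault occurs: Oct 31, 1996 − 11 weeks = Aug 15, 1996.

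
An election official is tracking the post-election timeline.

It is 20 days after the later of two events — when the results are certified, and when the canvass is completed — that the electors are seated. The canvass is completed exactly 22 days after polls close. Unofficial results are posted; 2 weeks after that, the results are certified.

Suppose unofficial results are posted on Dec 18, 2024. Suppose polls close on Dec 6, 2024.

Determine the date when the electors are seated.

Jan 21, 2025

Unofficial results are posted: Dec 18, 2024.
The results are certified: Dec 18, 2024 + 2 weeks = Jan 1, 2025.
Polls close: Dec 6, 2024.
The canvass is completed: Dec 6, 2024 + 22 days = Dec 28, 2024.
Both prerequisites met — the results are certified (Jan 1, 2025), the canvass is completed (Dec 28, 2024); the later is Jan 1, 2025.
The electors are seated: Jan 1, 2025 + 20 days = Jan 21, 2025.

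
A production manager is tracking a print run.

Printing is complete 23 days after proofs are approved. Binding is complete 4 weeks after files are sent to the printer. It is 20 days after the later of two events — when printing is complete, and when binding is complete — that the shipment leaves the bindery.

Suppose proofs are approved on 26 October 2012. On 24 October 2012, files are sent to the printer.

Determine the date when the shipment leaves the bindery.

11 December 2012

Proofs are approved: Oct 26, 2012.
Printing is complete: Oct 26, 2012 + 23 days = Nov 18, 2012.
Files are sent to the printer: Oct 24, 2012.
Binding is complete: Oct 24, 2012 + 4 weeks = Nov 21, 2012.
Both prerequisites met — printing is complete (Nov 18, 2012), binding is complete (Nov 21, 2012); the later is Nov 21, 2012.
The shipment leaves the bindery: Nov 21, 2012 + 20 days = Dec 11, 2012.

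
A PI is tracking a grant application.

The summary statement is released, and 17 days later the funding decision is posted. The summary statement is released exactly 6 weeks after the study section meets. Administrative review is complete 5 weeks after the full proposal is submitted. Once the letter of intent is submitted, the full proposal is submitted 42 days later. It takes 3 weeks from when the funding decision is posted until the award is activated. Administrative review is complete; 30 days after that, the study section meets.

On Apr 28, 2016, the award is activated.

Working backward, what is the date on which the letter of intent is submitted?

The award is activated: Apr 28, 2016.
The funding decision is posted: Apr 28, 2016 − 3 weeks = Apr 7, 2016.
The summary statement is released: Apr 7, 2016 − 17 days = Mar 21, 2016.
The study section meets: Mar 21, 2016 − 6 weeks = Feb 8, 2016.
Administrative review is complete: Feb 8, 2016 − 30 days = Jan 9, 2016.
The full proposal is submitted: Jan 9, 2016 − 5 weeks = Dec 5, 2015.
The letter of intent is submitted: Dec 5, 2015 − 42 days = Oct 24, 2015.

Oct 24, 2015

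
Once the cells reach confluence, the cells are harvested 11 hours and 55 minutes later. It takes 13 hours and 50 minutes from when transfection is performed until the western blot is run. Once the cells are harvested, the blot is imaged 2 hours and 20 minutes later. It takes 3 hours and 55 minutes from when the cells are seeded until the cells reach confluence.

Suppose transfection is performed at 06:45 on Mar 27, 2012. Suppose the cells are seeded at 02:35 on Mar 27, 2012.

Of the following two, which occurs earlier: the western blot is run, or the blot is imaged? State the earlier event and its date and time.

Transfection is performed: 06:45 Mar 27, 2012.
The western blot is run: 06:45 Mar 27, 2012 + 13h50m = 20:35 Mar 27, 2012.
The cells are seeded: 02:35 Mar 27, 2012.
The cells reach confluence: 02:35 Mar 27, 2012 + 3h55m = 06:30 Mar 27, 2012.
The cells are harvested: 06:30 Mar 27, 2012 + 11h55m = 18:25 Mar 27, 2012.
The blot is imaged: 18:25 Mar 27, 2012 + 2h20m = 20:45 Mar 27, 2012.
Comparing: the western blot is run at 20:35 Mar 27, 2012 vs the blot is imaged at 20:45 Mar 27, 2012. Earlier: the western blot is run.

The western blot is run — 20:35 on Mar 27, 2012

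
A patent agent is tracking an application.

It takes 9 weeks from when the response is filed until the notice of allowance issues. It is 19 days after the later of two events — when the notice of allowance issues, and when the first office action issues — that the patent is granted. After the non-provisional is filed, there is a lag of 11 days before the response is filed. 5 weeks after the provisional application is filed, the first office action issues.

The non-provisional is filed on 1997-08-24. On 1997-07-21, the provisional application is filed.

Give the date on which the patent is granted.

The non-provisional is filed: Aug 24, 1997.
The response is filed: Aug 24, 1997 + 11 days = Sep 4, 1997.
The notice of allowance issues: Sep 4, 1997 + 9 weeks = Nov 6, 1997.
The provisional application is filed: Jul 21, 1997.
The first office action issues: Jul 21, 1997 + 5 weeks = Aug 25, 1997.
Both prerequisites met — the notice of allowance issues (Nov 6, 1997), the first office action issues (Aug 25, 1997); the later is Nov 6, 1997.
The patent is granted: Nov 6, 1997 + 19 days = Nov 25, 1997.

1997-11-25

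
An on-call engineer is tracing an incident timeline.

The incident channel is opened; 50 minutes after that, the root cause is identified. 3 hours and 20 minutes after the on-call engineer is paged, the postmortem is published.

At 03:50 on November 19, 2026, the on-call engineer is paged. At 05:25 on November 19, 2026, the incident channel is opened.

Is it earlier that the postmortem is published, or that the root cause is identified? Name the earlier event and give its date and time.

The root cause is identified — 06:15 on November 19, 2026

The on-call engineer is paged: 03:50 Nov 19, 2026.
The postmortem is published: 03:50 Nov 19, 2026 + 3h20m = 07:10 Nov 19, 2026.
The incident channel is opened: 05:25 Nov 19, 2026.
The root cause is identified: 05:25 Nov 19, 2026 + 50m = 06:15 Nov 19, 2026.
Comparing: the postmortem is published at 07:10 Nov 19, 2026 vs the root cause is identified at 06:15 Nov 19, 2026. Earlier: the root cause is identified.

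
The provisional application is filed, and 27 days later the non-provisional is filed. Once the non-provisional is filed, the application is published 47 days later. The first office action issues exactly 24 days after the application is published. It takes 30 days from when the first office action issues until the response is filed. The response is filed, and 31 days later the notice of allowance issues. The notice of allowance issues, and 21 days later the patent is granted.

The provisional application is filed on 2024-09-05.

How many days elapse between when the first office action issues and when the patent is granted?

Causal path: the first office action issues → the response is filed → the notice of allowance issues → the patent is granted.
Total delay along the path: 30 + 31 + 21 = 82 days.

82 days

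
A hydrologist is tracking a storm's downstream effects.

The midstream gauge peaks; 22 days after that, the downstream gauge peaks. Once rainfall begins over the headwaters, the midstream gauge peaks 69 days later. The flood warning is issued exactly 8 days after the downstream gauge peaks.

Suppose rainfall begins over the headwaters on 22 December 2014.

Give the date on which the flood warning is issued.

Rainfall begins over the headwaters: Dec 22, 2014.
The midstream gauge peaks: Dec 22, 2014 + 69 days = Mar 1, 2015.
The downstream gauge peaks: Mar 1, 2015 + 22 days = Mar 23, 2015.
The flood warning is issued: Mar 23, 2015 + 8 days = Mar 31, 2015.

31 March 2015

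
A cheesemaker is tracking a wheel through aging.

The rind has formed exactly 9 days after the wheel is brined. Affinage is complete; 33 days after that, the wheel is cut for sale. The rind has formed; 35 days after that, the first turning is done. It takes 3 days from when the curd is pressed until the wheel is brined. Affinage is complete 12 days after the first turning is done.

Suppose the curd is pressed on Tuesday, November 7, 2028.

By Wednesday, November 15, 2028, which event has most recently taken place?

The wheel is brined

The curd is pressed: Nov 7, 2028.
The wheel is brined: Nov 7, 2028 + 3 days = Nov 10, 2028.
The rind has formed: Nov 10, 2028 + 9 days = Nov 19, 2028.
The first turning is done: Nov 19, 2028 + 35 days = Dec 24, 2028.
Affinage is complete: Dec 24, 2028 + 12 days = Jan 5, 2029.
The wheel is cut for sale: Jan 5, 2029 + 33 days = Feb 7, 2029.
Nov 15, 2028 falls between when the wheel is brined (Nov 10, 2028) and when the rind has formed (Nov 19, 2028).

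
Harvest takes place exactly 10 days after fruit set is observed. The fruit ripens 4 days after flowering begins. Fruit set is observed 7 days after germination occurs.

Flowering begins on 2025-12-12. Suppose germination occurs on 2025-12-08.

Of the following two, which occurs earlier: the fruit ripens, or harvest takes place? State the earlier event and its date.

The fruit ripens — 2025-12-16

Flowering begins: Dec 12, 2025.
The fruit ripens: Dec 12, 2025 + 4 days = Dec 16, 2025.
Germination occurs: Dec 8, 2025.
Fruit set is observed: Dec 8, 2025 + 7 days = Dec 15, 2025.
Harvest takes place: Dec 15, 2025 + 10 days = Dec 25, 2025.
Comparing: the fruit ripens on Dec 16, 2025 vs harvest takes place on Dec 25, 2025. Earlier: the fruit ripens.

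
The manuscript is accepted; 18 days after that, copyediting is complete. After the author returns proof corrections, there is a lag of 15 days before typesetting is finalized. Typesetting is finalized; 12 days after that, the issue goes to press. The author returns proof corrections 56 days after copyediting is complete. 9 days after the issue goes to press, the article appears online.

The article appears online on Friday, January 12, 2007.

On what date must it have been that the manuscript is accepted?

Sunday, September 24, 2006

The article appears online: Jan 12, 2007.
The issue goes to press: Jan 12, 2007 − 9 days = Jan 3, 2007.
Typesetting is finalized: Jan 3, 2007 − 12 days = Dec 22, 2006.
The author returns proof corrections: Dec 22, 2006 − 15 days = Dec 7, 2006.
Copyediting is complete: Dec 7, 2006 − 56 days = Oct 12, 2006.
The manuscript is accepted: Oct 12, 2006 − 18 days = Sep 24, 2006.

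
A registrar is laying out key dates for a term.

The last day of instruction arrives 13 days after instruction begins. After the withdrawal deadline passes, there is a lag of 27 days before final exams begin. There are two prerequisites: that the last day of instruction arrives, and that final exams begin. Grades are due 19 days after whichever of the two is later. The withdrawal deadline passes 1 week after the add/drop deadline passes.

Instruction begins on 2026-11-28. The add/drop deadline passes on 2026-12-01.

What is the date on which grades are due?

Instruction begins: Nov 28, 2026.
The last day of instruction arrives: Nov 28, 2026 + 13 days = Dec 11, 2026.
The add/drop deadline passes: Dec 1, 2026.
The withdrawal deadline passes: Dec 1, 2026 + 1 week = Dec 8, 2026.
Final exams begin: Dec 8, 2026 + 27 days = Jan 4, 2027.
Both prerequisites met — the last day of instruction arrives (Dec 11, 2026), final exams begin (Jan 4, 2027); the later is Jan 4, 2027.
Grades are due: Jan 4, 2027 + 19 days = Jan 23, 2027.

2027-01-23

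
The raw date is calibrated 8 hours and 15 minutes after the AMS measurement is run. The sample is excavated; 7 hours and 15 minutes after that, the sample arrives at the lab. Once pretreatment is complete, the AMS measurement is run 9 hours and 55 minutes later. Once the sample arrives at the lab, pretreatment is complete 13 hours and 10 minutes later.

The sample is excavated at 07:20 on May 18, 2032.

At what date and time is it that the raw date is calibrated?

The sample is excavated: 07:20 May 18, 2032.
The sample arrives at the lab: 07:20 May 18, 2032 + 7h15m = 14:35 May 18, 2032.
Pretreatment is complete: 14:35 May 18, 2032 + 13h10m = 03:45 May 19, 2032.
The AMS measurement is run: 03:45 May 19, 2032 + 9h55m = 13:40 May 19, 2032.
The raw date is calibrated: 13:40 May 19, 2032 + 8h15m = 21:55 May 19, 2032.

21:55 on May 19, 2032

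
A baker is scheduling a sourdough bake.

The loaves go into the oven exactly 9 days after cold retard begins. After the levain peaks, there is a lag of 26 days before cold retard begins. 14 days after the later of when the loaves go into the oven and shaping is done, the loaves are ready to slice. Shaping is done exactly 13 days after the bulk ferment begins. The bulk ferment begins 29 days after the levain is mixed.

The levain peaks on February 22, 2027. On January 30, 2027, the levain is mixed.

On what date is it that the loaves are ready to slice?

April 12, 2027

The levain peaks: Feb 22, 2027.
Cold retard begins: Feb 22, 2027 + 26 days = Mar 20, 2027.
The loaves go into the oven: Mar 20, 2027 + 9 days = Mar 29, 2027.
The levain is mixed: Jan 30, 2027.
The bulk ferment begins: Jan 30, 2027 + 29 days = Feb 28, 2027.
Shaping is done: Feb 28, 2027 + 13 days = Mar 13, 2027.
Both prerequisites met — the loaves go into the oven (Mar 29, 2027), shaping is done (Mar 13, 2027); the later is Mar 29, 2027.
The loaves are ready to slice: Mar 29, 2027 + 14 days = Apr 12, 2027.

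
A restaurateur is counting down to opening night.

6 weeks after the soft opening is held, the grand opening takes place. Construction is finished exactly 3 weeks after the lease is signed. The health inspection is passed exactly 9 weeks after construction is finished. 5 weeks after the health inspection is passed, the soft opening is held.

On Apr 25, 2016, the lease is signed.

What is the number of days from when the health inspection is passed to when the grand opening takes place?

Causal path: the health inspection is passed → the soft opening is held → the grand opening takes place.
Total delay along the path: 5 + 6 weeks = 11 weeks = 77 days.

77 days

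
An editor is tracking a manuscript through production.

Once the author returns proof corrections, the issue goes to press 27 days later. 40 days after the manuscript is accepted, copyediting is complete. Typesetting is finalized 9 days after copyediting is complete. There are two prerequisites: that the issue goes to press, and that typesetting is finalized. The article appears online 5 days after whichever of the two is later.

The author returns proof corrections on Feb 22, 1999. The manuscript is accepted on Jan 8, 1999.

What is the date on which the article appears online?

Mar 26, 1999

The author returns proof corrections: Feb 22, 1999.
The issue goes to press: Feb 22, 1999 + 27 days = Mar 21, 1999.
The manuscript is accepted: Jan 8, 1999.
Copyediting is complete: Jan 8, 1999 + 40 days = Feb 17, 1999.
Typesetting is finalized: Feb 17, 1999 + 9 days = Feb 26, 1999.
Both prerequisites met — the issue goes to press (Mar 21, 1999), typesetting is finalized (Feb 26, 1999); the later is Mar 21, 1999.
The article appears online: Mar 21, 1999 + 5 days = Mar 26, 1999.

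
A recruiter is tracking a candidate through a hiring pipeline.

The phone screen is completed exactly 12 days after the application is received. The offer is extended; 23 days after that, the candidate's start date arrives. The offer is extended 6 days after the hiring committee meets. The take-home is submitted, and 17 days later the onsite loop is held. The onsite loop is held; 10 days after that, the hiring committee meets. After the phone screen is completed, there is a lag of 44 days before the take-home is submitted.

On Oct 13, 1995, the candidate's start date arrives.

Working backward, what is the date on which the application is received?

Jun 23, 1995

The candidate's start date arrives: Oct 13, 1995.
The offer is extended: Oct 13, 1995 − 23 days = Sep 20, 1995.
The hiring committee meets: Sep 20, 1995 − 6 days = Sep 14, 1995.
The onsite loop is held: Sep 14, 1995 − 10 days = Sep 4, 1995.
The take-home is submitted: Sep 4, 1995 − 17 days = Aug 18, 1995.
The phone screen is completed: Aug 18, 1995 − 44 days = Jul 5, 1995.
The application is received: Jul 5, 1995 − 12 days = Jun 23, 1995.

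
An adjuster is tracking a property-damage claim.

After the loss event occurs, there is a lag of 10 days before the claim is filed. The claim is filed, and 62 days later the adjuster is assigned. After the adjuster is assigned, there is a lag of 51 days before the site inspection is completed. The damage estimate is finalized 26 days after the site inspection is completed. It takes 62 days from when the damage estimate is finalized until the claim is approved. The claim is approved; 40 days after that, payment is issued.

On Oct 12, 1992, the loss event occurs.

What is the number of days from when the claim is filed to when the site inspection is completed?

113 days

Causal path: the claim is filed → the adjuster is assigned → the site inspection is completed.
Total delay along the path: 62 + 51 = 113 days.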